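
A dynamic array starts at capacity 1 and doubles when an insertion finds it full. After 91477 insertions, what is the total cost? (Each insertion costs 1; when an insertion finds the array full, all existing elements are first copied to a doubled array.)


Insertion cost: 91477 (one per element)
Resizes occur just before inserting elements 2, 3, 5, 9, ...
Elements copied at each resize: 1 + 2 + 4 + 8 + 16 + 32 + 64 + 128 + 256 + 512 + 1024 + 2048 + 4096 + 8192 + 16384 + 32768 + 65536
Sum of copies = 131071 (geometric series: 2^k - 1)
Total = 91477 + 131071 = 222548


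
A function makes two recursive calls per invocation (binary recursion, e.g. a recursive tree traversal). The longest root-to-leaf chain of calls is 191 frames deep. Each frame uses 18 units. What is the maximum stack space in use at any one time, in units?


Binary recursion: the two calls run one after the other, so only one root-to-leaf chain of frames is on the stack at a time.
Maximum depth (longest chain) = 191 frames
Each frame = 18 units
Max stack space = 191 * 18 = 3438


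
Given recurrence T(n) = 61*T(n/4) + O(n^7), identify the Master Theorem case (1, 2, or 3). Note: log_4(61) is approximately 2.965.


Master Theorem parameters: a=61, b=4, c=7
log_b(a) = 2.965
Compare b^c with a: 4^7 = 16384 > 61, so c > log_b(a).
Comparing c=7 vs log_b(a)=2.965:
7 > 2.965 => Case 3
Result: T(n) = O(n^7)
Master Theorem case = 3


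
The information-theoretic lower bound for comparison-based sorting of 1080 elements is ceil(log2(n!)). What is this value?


A binary decision tree of height h has at most 2^h leaves and needs at least n! of them, so h >= ceil(log2(n!)).
1080! is far too large to multiply out, so use Stirling's series:
  ln(n!) ~ n ln n - n + (1/2) ln(2 pi n) + 1/(12n)  (error below 1/(360 n^3), negligible here)
  ln(1080) = 6.9847163
  n ln n = 1080 * 6.9847163 = 7543.4936
  (1/2) ln(2 pi * 1080) = (1/2) ln(6785.8401) = 4.4113
  1/(12*1080) = 0.0001
  ln(1080!) ~ 7543.4936 - 1080 + 4.4113 + 0.0001 = 6467.9050
Convert to base 2: log2(1080!) = 6467.9050 / ln 2 = 6467.9050 / 0.69314718 = 9331.2145
ceil(9331.2145) = 9332


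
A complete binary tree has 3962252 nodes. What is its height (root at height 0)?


In a complete binary tree, level k holds nodes 2^k .. 2^(k+1)-1 (1-indexed).
Height = floor(log2(n)) = floor(log2(3962252)) = 21
Check: 2^21 = 2097152 <= 3962252 < 4194304 = 2^22


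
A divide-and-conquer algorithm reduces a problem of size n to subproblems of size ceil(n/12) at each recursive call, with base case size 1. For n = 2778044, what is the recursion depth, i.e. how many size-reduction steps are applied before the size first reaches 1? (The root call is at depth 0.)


Each step divides the size by 12 (rounding up); after k steps the size is ceil(n/12^k), which equals 1 exactly when 12^k >= n.
So the depth is the smallest k with 12^k >= 2778044, i.e. ceil(log_12(2778044)).
12^5 = 248832 < 2778044 <= 2985984 = 12^6
Recursion depth = 6


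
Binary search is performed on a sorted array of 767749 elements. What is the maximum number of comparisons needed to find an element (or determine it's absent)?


Binary search halves the search space each comparison:
  Step 1: search space = 767749 -> 383874
  Step 2: search space = 383874 -> 191937
  Step 3: search space = 191937 -> 95968
  Step 4: search space = 95968 -> 47984
  Step 5: search space = 47984 -> 23992
  Step 6: search space = 23992 -> 11996
  Step 7: search space = 11996 -> 5998
  Step 8: search space = 5998 -> 2999
  Step 9: search space = 2999 -> 1499
  Step 10: search space = 1499 -> 749
  Step 11: search space = 749 -> 374
  Step 12: search space = 374 -> 187
  Step 13: search space = 187 -> 93
  Step 14: search space = 93 -> 46
  Step 15: search space = 46 -> 23
  Step 16: search space = 23 -> 11
  Step 17: search space = 11 -> 5
  Step 18: search space = 5 -> 2
  Step 19: search space = 2 -> 1
  Step 20: search space = 1 (final check)
Maximum comparisons = floor(log2(767749)) + 1 = 19 + 1 = 20


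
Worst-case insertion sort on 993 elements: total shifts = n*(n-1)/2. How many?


Sum of shifts = 1 + 2 + 3 + ... + 992
= 993 * 992 / 2
= 985056 / 2
= 492528


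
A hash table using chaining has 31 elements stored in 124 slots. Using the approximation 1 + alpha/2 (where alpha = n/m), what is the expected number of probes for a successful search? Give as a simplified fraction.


Load factor alpha = n/m = 31/124
Expected probes = 1 + alpha/2 = 1 + 31/(2*124)
= 1 + 31/248
= 248/248 + 31/248
= 279/248
Simplify: 9/8


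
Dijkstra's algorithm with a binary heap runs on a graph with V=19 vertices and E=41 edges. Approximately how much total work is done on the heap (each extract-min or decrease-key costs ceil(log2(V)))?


Dijkstra with a binary heap: each vertex is extracted once, each edge may relax once.
Each heap operation costs O(log V).
V + E = 19 + 41 = 60
ceil(log2(19)) = 5 (since 2^4 = 16 < 19 <= 32 = 2^5)
Total heap work = (V+E) * ceil(log2(V)) = 60 * 5 = 300


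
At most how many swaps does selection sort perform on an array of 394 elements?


Each of the 393 passes places one element in its final position.
Pass 1: swap minimum into position 0
Pass 2: swap minimum of remaining into position 1
...
Pass 393: last two elements, one swap
Maximum swaps = 394 - 1 = 393


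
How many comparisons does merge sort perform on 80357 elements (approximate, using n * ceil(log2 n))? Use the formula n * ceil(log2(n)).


Recursion depth: ceil(log2(80357)) = 17
Each recursion level merges n = 80357 elements
Total = 80357 * 17 = 1366069


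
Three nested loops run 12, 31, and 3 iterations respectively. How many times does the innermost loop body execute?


Loop 1 (outermost): 12 iterations
Loop 2 (middle): 31 iterations per outer
Loop 3 (innermost): 3 iterations per middle
Total = 12 * 31 * 3 = 1116


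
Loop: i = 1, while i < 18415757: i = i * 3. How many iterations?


i multiplies by 3 each step:
i = 1 -> 3 -> 9 -> 27 -> 81 -> 243 -> 729 -> 2187 -> 6561 -> 19683 -> 59049 -> 177147 -> 531441 -> 1594323 -> 4782969 -> 14348907 -> 43046721 (stop)
Iterations = ceil(log_3(18415757)) = 16


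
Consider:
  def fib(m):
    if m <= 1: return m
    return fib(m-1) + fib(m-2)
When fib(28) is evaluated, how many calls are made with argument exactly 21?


Let N(m) = number of times fib(m) is called while evaluating fib(28).
N(28) = 1 (the initial call).
N(27) = 1 (only fib(28) calls it).
For 1 <= m <= 26: fib(m) is called by fib(m+1) and fib(m+2), so
  N(m) = N(m+1) + N(m+2).
fib(0) is called only by fib(2), so N(0) = N(2).
Walk down from m=28:
  N(28)=1, N(27)=1, N(26)=2, N(25)=3, N(24)=5, N(23)=8, N(22)=13, N(21)=21
N(21) = 21


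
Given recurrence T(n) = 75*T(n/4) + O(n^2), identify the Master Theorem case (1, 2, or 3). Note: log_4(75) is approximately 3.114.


Master Theorem parameters: a=75, b=4, c=2
log_b(a) = 3.114
Compare b^c with a: 4^2 = 16 < 75, so c < log_b(a).
Comparing c=2 vs log_b(a)=3.114:
2 < 3.114 => Case 1
Result: T(n) = O(n^(log_4 75)) ~ O(n^3.114)
Master Theorem case = 1


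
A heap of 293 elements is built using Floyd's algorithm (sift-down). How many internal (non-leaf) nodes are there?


Leaf nodes occupy roughly half the array.
Sift-down is called for each internal node, starting from the last one.
Internal nodes = floor(n/2) = floor(293/2) = 146


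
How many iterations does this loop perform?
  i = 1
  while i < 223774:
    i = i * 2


The loop variable doubles each iteration:
i = 1 -> 2 -> 4 -> 8 -> 16 -> 32 -> 64 -> 128 -> 256 -> 512 -> 1024 -> 2048 -> 4096 -> 8192 -> 16384 -> 32768 -> 65536 -> 131072 -> 262144 (stop, 262144 >= 223774)
Number of doublings = ceil(log2(223774)) = 18


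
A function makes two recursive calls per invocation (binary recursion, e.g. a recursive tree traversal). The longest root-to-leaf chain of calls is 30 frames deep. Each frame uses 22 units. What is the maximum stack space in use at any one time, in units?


Binary recursion: the two calls run one after the other, so only one root-to-leaf chain of frames is on the stack at a time.
Maximum depth (longest chain) = 30 frames
Each frame = 22 units
Max stack space = 30 * 22 = 660


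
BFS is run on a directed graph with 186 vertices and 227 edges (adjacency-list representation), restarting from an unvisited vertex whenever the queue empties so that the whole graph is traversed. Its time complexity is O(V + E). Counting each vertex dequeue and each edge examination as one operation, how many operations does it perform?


A full BFS traversal dequeues each vertex exactly once and examines each directed edge exactly once.
V = 186 (vertex processing cost)
E = 227 (edge examination cost)
Total operations proportional to V + E = 186 + 227 = 413


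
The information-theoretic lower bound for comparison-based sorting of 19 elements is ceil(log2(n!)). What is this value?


A binary decision tree of height h has at most 2^h leaves and needs at least n! of them, so h >= ceil(log2(n!)).
Compute 19! as a running product:
  x2 = 2, x3 = 6, x4 = 24, x5 = 120
  x6 = 720, x7 = 5040, x8 = 40320, x9 = 362880
  x10 = 3628800, x11 = 39916800, x12 = 479001600, x13 = 6227020800
  x14 = 87178291200, x15 = 1307674368000, x16 = 20922789888000, x17 = 355687428096000
  x18 = 6402373705728000, x19 = 121645100408832000
19! = 121645100408832000
Bracket between powers of 2:
  2^56 = 72057594037927936 < 121645100408832000 <= 144115188075855872 = 2^57
So ceil(log2(19!)) = 57


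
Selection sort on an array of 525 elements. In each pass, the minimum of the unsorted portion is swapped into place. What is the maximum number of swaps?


Selection sort performs one swap per pass:
  Pass 1: find min in positions 0 to 524, swap with position 0
  Pass 2: find min in positions 1 to 524, swap with position 1
  Pass 3: find min in positions 2 to 524, swap with position 2
  Pass 4: find min in positions 3 to 524, swap with position 3
  Pass 5: find min in positions 4 to 524, swap with position 4
  ... (519 more passes)
Total passes (and swaps) = n - 1 = 525 - 1 = 524


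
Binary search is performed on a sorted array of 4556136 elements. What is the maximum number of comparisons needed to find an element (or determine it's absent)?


Binary search halves the search space each comparison:
  Step 1: search space = 4556136 -> 2278068
  Step 2: search space = 2278068 -> 1139034
  Step 3: search space = 1139034 -> 569517
  Step 4: search space = 569517 -> 284758
  Step 5: search space = 284758 -> 142379
  Step 6: search space = 142379 -> 71189
  Step 7: search space = 71189 -> 35594
  Step 8: search space = 35594 -> 17797
  Step 9: search space = 17797 -> 8898
  Step 10: search space = 8898 -> 4449
  Step 11: search space = 4449 -> 2224
  Step 12: search space = 2224 -> 1112
  Step 13: search space = 1112 -> 556
  Step 14: search space = 556 -> 278
  Step 15: search space = 278 -> 139
  Step 16: search space = 139 -> 69
  Step 17: search space = 69 -> 34
  Step 18: search space = 34 -> 17
  Step 19: search space = 17 -> 8
  Step 20: search space = 8 -> 4
  Step 21: search space = 4 -> 2
  Step 22: search space = 2 -> 1
  Step 23: search space = 1 (final check)
Maximum comparisons = floor(log2(4556136)) + 1 = 22 + 1 = 23


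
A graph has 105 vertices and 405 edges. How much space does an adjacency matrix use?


Adjacency matrix: V x V grid of entries
Space = V^2 = 105^2 = 105 * 105 = 11025


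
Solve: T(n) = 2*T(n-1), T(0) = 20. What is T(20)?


Unrolling:
T(20) = 2*T(19) = 2^2*T(18) = ... = 2^20*T(0)
= 2^20 * 20
= 1048576 * 20 = 20971520


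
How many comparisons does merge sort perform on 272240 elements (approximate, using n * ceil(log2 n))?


Recursion depth: ceil(log2(272240)) = 19
Each recursion level merges n = 272240 elements
Total = 272240 * 19 = 5172560


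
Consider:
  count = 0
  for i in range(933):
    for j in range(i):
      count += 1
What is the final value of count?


For each i, the inner loop runs i times:
  i=0: inner runs 0 times
  i=1: inner runs 1 time
  i=2: inner runs 2 times
  i=3: inner runs 3 times
  i=4: inner runs 4 times
  i=5: inner runs 5 times
  i=6: inner runs 6 times
  i=7: inner runs 7 times
  ...
Total = 0 + 1 + 2 + ... + 932 = 933*(933-1)/2 = 434778


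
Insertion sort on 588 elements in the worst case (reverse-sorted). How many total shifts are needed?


In the worst case (reverse-sorted), each element shifts past all previous:
  Element 1: 1 shifts
  Element 2: 2 shifts
  Element 3: 3 shifts
  Element 4: 4 shifts
  Element 5: 5 shifts
  ...
  Element 587: 587 shifts
Total = 1 + 2 + ... + 587
= 588*(588-1)/2 = 172578


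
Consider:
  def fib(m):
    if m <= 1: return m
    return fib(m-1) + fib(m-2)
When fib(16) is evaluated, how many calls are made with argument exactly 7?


Let N(m) = number of times fib(m) is called while evaluating fib(16).
N(16) = 1 (the initial call).
N(15) = 1 (only fib(16) calls it).
For 1 <= m <= 14: fib(m) is called by fib(m+1) and fib(m+2), so
  N(m) = N(m+1) + N(m+2).
fib(0) is called only by fib(2), so N(0) = N(2).
Walk down from m=16:
  N(16)=1, N(15)=1, N(14)=2, N(13)=3, N(12)=5, N(11)=8, N(10)=13, N(9)=21, N(8)=34, N(7)=55
N(7) = 55


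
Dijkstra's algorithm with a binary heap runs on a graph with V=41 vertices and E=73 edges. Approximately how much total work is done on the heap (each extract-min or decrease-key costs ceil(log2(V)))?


Dijkstra with a binary heap: each vertex is extracted once, each edge may relax once.
Each heap operation costs O(log V).
V + E = 41 + 73 = 114
ceil(log2(41)) = 6 (since 2^5 = 32 < 41 <= 64 = 2^6)
Total heap work = (V+E) * ceil(log2(V)) = 114 * 6 = 684


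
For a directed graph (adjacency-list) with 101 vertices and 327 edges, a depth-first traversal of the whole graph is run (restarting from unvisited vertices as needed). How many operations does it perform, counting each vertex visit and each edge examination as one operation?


A full DFS traversal visits each vertex once and examines each edge once.
V = 101
E = 327
Sum = 101 + 327 = 428


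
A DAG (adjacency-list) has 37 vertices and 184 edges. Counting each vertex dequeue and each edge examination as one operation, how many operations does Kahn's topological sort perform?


V = 37 (vertex processing)
E = 184 (edge processing)
V + E = 37 + 184 = 221


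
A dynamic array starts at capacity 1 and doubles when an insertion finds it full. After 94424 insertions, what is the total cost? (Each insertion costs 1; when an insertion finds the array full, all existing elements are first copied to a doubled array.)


Insertion cost: 94424 (one per element)
Resizes occur just before inserting elements 2, 3, 5, 9, ...
Elements copied at each resize: 1 + 2 + 4 + 8 + 16 + 32 + 64 + 128 + 256 + 512 + 1024 + 2048 + 4096 + 8192 + 16384 + 32768 + 65536
Sum of copies = 131071 (geometric series: 2^k - 1)
Total = 94424 + 131071 = 225495


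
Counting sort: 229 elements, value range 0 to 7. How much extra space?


n = 229 (output array)
k = 8 (count array for 8 distinct values)
Extra space = 229 + 8 = 237


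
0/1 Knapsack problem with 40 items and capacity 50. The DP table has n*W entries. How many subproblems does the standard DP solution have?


The DP table is indexed by (item, capacity).
Rows: 40 items
Columns: 50 capacity values (1 to W)
Total subproblems = 40 * 50 = 2000


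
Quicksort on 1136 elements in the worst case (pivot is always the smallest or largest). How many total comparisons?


In the worst case, each partition step picks the worst pivot:
  Partition 1: 1135 comparisons (n-1 elements to compare)
  Partition 2: 1134 comparisons
  Partition 3: 1133 comparisons
  Partition 4: 1132 comparisons
  Partition 5: 1131 comparisons
  ...
  Last partition: 0 comparisons
Total = (n-1) + (n-2) + ... + 1 + 0 = n*(n-1)/2
= 1136*1135/2 = 644680


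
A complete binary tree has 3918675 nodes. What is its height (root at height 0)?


In a complete binary tree, level k holds nodes 2^k .. 2^(k+1)-1 (1-indexed).
Height = floor(log2(n)) = floor(log2(3918675)) = 21
Check: 2^21 = 2097152 <= 3918675 < 4194304 = 2^22


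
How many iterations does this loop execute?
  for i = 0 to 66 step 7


The loop variable i takes values starting at 0 and increments by 7 each iteration.
Sequence: i = 0, 7, 14, 21, 28, 35, 42, 49, 56, ...
The upper bound 66 is inclusive, so the count is floor((last - first) / step) + 1:
floor((66 - 0) / 7) + 1 = floor(66/7) + 1 = 9 + 1 = 10


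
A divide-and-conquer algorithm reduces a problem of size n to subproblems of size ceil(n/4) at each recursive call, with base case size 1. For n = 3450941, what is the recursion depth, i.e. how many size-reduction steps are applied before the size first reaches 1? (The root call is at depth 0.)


Each step divides the size by 4 (rounding up); after k steps the size is ceil(n/4^k), which equals 1 exactly when 4^k >= n.
So the depth is the smallest k with 4^k >= 3450941, i.e. ceil(log_4(3450941)).
4^10 = 1048576 < 3450941 <= 4194304 = 4^11
Recursion depth = 11


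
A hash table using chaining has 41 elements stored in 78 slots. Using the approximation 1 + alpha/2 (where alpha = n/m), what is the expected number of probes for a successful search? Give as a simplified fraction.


Load factor alpha = n/m = 41/78
Expected probes = 1 + alpha/2 = 1 + 41/(2*78)
= 1 + 41/156
= 156/156 + 41/156
= 197/156


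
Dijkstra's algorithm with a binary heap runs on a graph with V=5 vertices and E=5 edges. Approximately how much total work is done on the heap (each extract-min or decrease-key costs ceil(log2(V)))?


Dijkstra with a binary heap: each vertex is extracted once, each edge may relax once.
Each heap operation costs O(log V).
V + E = 5 + 5 = 10
ceil(log2(5)) = 3 (since 2^2 = 4 < 5 <= 8 = 2^3)
Total heap work = (V+E) * ceil(log2(V)) = 10 * 3 = 30


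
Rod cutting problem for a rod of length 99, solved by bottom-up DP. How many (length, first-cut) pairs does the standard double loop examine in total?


For each subproblem length i = 1..99, the inner loop considers i possible first cuts.
Total = 1 + 2 + ... + 99
= 99*(99+1)/2
= 99*100/2 = 4950


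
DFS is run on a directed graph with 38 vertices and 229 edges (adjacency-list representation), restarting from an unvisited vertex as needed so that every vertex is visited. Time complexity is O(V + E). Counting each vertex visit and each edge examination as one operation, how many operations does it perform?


A full DFS traversal processes each vertex exactly once (push/pop on stack).
Each directed edge is examined once.
V = 38, E = 229
V + E = 267


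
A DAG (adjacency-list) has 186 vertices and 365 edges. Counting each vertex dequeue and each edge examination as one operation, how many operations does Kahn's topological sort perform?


V = 186 (vertex processing)
E = 365 (edge processing)
V + E = 186 + 365 = 551


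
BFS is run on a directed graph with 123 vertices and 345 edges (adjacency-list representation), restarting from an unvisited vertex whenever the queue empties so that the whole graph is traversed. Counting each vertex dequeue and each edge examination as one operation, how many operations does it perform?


A full BFS traversal dequeues each vertex exactly once and examines each directed edge exactly once.
V = 123 (vertex processing cost)
E = 345 (edge examination cost)
Total operations proportional to V + E = 123 + 345 = 468


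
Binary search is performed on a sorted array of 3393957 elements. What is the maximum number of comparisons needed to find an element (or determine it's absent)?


Binary search halves the search space each comparison:
  Step 1: search space = 3393957 -> 1696978
  Step 2: search space = 1696978 -> 848489
  Step 3: search space = 848489 -> 424244
  Step 4: search space = 424244 -> 212122
  Step 5: search space = 212122 -> 106061
  Step 6: search space = 106061 -> 53030
  Step 7: search space = 53030 -> 26515
  Step 8: search space = 26515 -> 13257
  Step 9: search space = 13257 -> 6628
  Step 10: search space = 6628 -> 3314
  Step 11: search space = 3314 -> 1657
  Step 12: search space = 1657 -> 828
  Step 13: search space = 828 -> 414
  Step 14: search space = 414 -> 207
  Step 15: search space = 207 -> 103
  Step 16: search space = 103 -> 51
  Step 17: search space = 51 -> 25
  Step 18: search space = 25 -> 12
  Step 19: search space = 12 -> 6
  Step 20: search space = 6 -> 3
  Step 21: search space = 3 -> 1
  Step 22: search space = 1 (final check)
Maximum comparisons = floor(log2(3393957)) + 1 = 21 + 1 = 22


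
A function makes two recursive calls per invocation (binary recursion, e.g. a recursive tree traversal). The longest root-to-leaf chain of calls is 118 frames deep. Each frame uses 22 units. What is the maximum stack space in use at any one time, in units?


Binary recursion: the two calls run one after the other, so only one root-to-leaf chain of frames is on the stack at a time.
Maximum depth (longest chain) = 118 frames
Each frame = 22 units
Max stack space = 118 * 22 = 2596


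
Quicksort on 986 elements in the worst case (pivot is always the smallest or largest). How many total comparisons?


In the worst case, each partition step picks the worst pivot:
  Partition 1: 985 comparisons (n-1 elements to compare)
  Partition 2: 984 comparisons
  Partition 3: 983 comparisons
  Partition 4: 982 comparisons
  Partition 5: 981 comparisons
  ...
  Last partition: 0 comparisons
Total = (n-1) + (n-2) + ... + 1 + 0 = n*(n-1)/2
= 986*985/2 = 485605


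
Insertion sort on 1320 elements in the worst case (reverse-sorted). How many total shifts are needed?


In the worst case (reverse-sorted), each element shifts past all previous:
  Element 1: 1 shifts
  Element 2: 2 shifts
  Element 3: 3 shifts
  Element 4: 4 shifts
  Element 5: 5 shifts
  ...
  Element 1319: 1319 shifts
Total = 1 + 2 + ... + 1319
= 1320*(1320-1)/2 = 870540


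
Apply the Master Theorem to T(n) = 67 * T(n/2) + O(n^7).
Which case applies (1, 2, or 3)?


The Master Theorem: T(n) = a*T(n/b) + O(n^c)
  a = 67, b = 2, c = 7
log_b(a) = log_2(67) ~ 6.066
Compare b^c with a: 2^7 = 128 > 67, so c > log_b(a).
Since c > log_b(a), Case 3 applies.
T(n) = O(n^7)
Master Theorem case = 3


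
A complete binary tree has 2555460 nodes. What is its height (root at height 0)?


In a complete binary tree, level k holds nodes 2^k .. 2^(k+1)-1 (1-indexed).
Height = floor(log2(n)) = floor(log2(2555460)) = 21
Check: 2^21 = 2097152 <= 2555460 < 4194304 = 2^22


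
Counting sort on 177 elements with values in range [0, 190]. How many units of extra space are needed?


Output array size: 177 (to store sorted result)
Count array size: 191 (one slot per possible value, range 0 to 190)
Total extra space = 177 + 191 = 368


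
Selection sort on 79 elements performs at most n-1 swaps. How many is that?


Each of the 78 passes places one element in its final position.
Pass 1: swap minimum into position 0
Pass 2: swap minimum of remaining into position 1
...
Pass 78: last two elements, one swap
Maximum swaps = 79 - 1 = 78


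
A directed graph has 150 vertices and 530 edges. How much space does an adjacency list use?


Adjacency list: one list head per vertex + one entry per edge
Vertex heads: 150
Edge entries: 530
Total = 150 + 530 = 680


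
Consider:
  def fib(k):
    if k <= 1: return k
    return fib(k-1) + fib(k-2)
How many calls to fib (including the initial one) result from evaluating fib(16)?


Let C(m) = total calls to evaluate fib(m). Then C(0)=C(1)=1, and
C(m) = 1 + C(m-1) + C(m-2) for m >= 2.
Build the table (each entry = 1 + previous two):
  C(0) = 1
  C(1) = 1
  C(2) = 1 + 1 + 1 = 3
  C(3) = 1 + 3 + 1 = 5
  C(4) = 1 + 5 + 3 = 9
  C(5) = 1 + 9 + 5 = 15
  C(6) = 1 + 15 + 9 = 25
  C(7) = 1 + 25 + 15 = 41
  C(8) = 1 + 41 + 25 = 67
  C(9) = 1 + 67 + 41 = 109
  C(10) = 1 + 109 + 67 = 177
  C(11) = 1 + 177 + 109 = 287
  C(12) = 1 + 287 + 177 = 465
  C(13) = 1 + 465 + 287 = 753
  C(14) = 1 + 753 + 465 = 1219
  C(15) = 1 + 1219 + 753 = 1973
  C(16) = 1 + 1973 + 1219 = 3193
Total calls for fib(16) = 3193


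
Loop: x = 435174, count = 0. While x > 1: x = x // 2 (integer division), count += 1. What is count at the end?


The variable x halves each step:
x = 435174 -> 217587 -> 108793 -> 54396 -> 27198 -> 13599 -> 6799 -> 3399 -> 1699 -> 849 -> 424 -> 212 -> 106 -> 53 -> 26 -> 13 -> 6 -> 3 -> 1
Number of halvings = floor(log2(435174)) = 18


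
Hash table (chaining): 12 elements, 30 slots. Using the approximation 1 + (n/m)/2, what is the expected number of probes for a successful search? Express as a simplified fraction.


Computing expected probes:
alpha = 12/30
= 1 + alpha/2
= 1 + 12/(2*30)
= (2*30 + 12) / (2*30)
= 72/60 = 6/5


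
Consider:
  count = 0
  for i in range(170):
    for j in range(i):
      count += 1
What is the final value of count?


For each i, the inner loop runs i times:
  i=0: inner runs 0 times
  i=1: inner runs 1 time
  i=2: inner runs 2 times
  i=3: inner runs 3 times
  i=4: inner runs 4 times
  i=5: inner runs 5 times
  i=6: inner runs 6 times
  i=7: inner runs 7 times
  ...
Total = 0 + 1 + 2 + ... + 169 = 170*(170-1)/2 = 14365


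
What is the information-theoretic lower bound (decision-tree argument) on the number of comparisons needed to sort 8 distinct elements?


A binary decision tree of height h has at most 2^h leaves and needs at least n! of them, so h >= ceil(log2(n!)).
Compute 8! as a running product:
  x2 = 2, x3 = 6, x4 = 24, x5 = 120
  x6 = 720, x7 = 5040, x8 = 40320
8! = 40320
Bracket between powers of 2:
  2^15 = 32768 < 40320 <= 65536 = 2^16
So ceil(log2(8!)) = 16


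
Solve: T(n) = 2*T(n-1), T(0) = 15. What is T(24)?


Unrolling:
T(24) = 2*T(23) = 2^2*T(22) = ... = 2^24*T(0)
= 2^24 * 15
= 16777216 * 15 = 251658240


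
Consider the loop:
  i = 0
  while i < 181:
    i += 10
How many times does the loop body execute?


Starting at i = 0, each iteration adds 10.
Iterations until i >= 181:
  Iteration 1: i = 0 -> i = 10
  Iteration 2: i = 10 -> i = 20
  Iteration 3: i = 20 -> i = 30
  Iteration 4: i = 30 -> i = 40
  Iteration 5: i = 40 -> i = 50
  Iteration 6: i = 50 -> i = 60
  Iteration 7: i = 60 -> i = 70
  Iteration 8: i = 70 -> i = 80
  ... continuing ...
Total iterations = ceil(181/10) = 19


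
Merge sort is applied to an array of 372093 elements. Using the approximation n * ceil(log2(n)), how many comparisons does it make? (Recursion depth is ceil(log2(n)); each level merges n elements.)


Merge sort divides the array into halves recursively.
Number of levels = ceil(log2(372093)) = 19
At each level, approximately n = 372093 comparisons are needed for merging.
Total comparisons ~ n * ceil(log2(n)) = 372093 * 19 = 7069767


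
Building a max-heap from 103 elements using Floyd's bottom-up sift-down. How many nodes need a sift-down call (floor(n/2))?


In a heap of 103 elements (0-indexed array):
  Last element index: 102
  Parent of last element: floor((102 - 1) / 2) = 50
  Internal nodes: indices 0 to 50
  Count = floor(103/2) = 51


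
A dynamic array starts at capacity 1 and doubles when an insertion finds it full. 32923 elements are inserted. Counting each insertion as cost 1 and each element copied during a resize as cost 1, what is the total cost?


n = 32923
Insertion costs: 32923
Resizes copy 1, 2, 4, ... up to the largest power of 2 that is <= n-1 = 32922, i.e. 32768.
Copy costs = 1 + 2 + 4 + 8 + 16 + 32 + 64 + 128 + 256 + 512 + 1024 + 2048 + 4096 + 8192 + 16384 + 32768 = 65535
Total = 32923 + 65535 = 98458


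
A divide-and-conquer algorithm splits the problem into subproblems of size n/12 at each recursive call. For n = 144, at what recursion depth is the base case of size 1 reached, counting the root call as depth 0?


At each depth, the problem size is divided by 12:
  Depth 0: problem size = 144
  Depth 1: problem size = 12
  Depth 2: problem size = 1 (base case)
The base case is reached at depth log_12(144) = 2 (the tree has 3 levels counting depth 0, but the depth asked for is 2).
Recursion depth = 2


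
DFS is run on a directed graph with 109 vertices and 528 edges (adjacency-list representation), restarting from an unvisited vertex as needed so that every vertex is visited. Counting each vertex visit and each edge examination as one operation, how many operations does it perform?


A full DFS traversal processes each vertex exactly once (push/pop on stack).
Each directed edge is examined once.
V = 109, E = 528
V + E = 637


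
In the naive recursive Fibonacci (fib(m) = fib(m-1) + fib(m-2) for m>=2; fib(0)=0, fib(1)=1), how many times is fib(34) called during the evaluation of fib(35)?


Let N(m) = number of times fib(m) is called while evaluating fib(35).
N(35) = 1 (the initial call).
N(34) = 1 (only fib(35) calls it).
For 1 <= m <= 33: fib(m) is called by fib(m+1) and fib(m+2), so
  N(m) = N(m+1) + N(m+2).
fib(0) is called only by fib(2), so N(0) = N(2).
Walk down from m=35:
  N(35)=1, N(34)=1
N(34) = 1


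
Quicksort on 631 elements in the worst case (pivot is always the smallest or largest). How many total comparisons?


In the worst case, each partition step picks the worst pivot:
  Partition 1: 630 comparisons (n-1 elements to compare)
  Partition 2: 629 comparisons
  Partition 3: 628 comparisons
  Partition 4: 627 comparisons
  Partition 5: 626 comparisons
  ...
  Last partition: 0 comparisons
Total = (n-1) + (n-2) + ... + 1 + 0 = n*(n-1)/2
= 631*630/2 = 198765


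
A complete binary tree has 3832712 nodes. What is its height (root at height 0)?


In a complete binary tree, level k holds nodes 2^k .. 2^(k+1)-1 (1-indexed).
Height = floor(log2(n)) = floor(log2(3832712)) = 21
Check: 2^21 = 2097152 <= 3832712 < 4194304 = 2^22


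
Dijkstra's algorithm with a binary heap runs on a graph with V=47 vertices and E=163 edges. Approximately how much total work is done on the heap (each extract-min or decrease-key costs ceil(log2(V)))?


Dijkstra with a binary heap: each vertex is extracted once, each edge may relax once.
Each heap operation costs O(log V).
V + E = 47 + 163 = 210
ceil(log2(47)) = 6 (since 2^5 = 32 < 47 <= 64 = 2^6)
Total heap work = (V+E) * ceil(log2(V)) = 210 * 6 = 1260


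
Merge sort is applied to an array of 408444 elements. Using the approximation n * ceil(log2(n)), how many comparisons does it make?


Merge sort divides the array into halves recursively.
Number of levels = ceil(log2(408444)) = 19
At each level, approximately n = 408444 comparisons are needed for merging.
Total comparisons ~ n * ceil(log2(n)) = 408444 * 19 = 7760436


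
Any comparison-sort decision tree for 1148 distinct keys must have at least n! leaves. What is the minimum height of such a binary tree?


A binary decision tree of height h has at most 2^h leaves and needs at least n! of them, so h >= ceil(log2(n!)).
1148! is far too large to multiply out, so use Stirling's series:
  ln(n!) ~ n ln n - n + (1/2) ln(2 pi n) + 1/(12n)  (error below 1/(360 n^3), negligible here)
  ln(1148) = 7.0457766
  n ln n = 1148 * 7.0457766 = 8088.5515
  (1/2) ln(2 pi * 1148) = (1/2) ln(7213.0967) = 4.4418
  1/(12*1148) = 0.0001
  ln(1148!) ~ 8088.5515 - 1148 + 4.4418 + 0.0001 = 6944.9934
Convert to base 2: log2(1148!) = 6944.9934 / ln 2 = 6944.9934 / 0.69314718 = 10019.5075
ceil(10019.5075) = 10020


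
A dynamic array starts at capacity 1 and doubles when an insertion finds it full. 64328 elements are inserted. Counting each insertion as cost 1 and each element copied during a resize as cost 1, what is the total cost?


n = 64328
Insertion costs: 64328
Resizes copy 1, 2, 4, ... up to the largest power of 2 that is <= n-1 = 64327, i.e. 32768.
Copy costs = 1 + 2 + 4 + 8 + 16 + 32 + 64 + 128 + 256 + 512 + 1024 + 2048 + 4096 + 8192 + 16384 + 32768 = 65535
Total = 64328 + 65535 = 129863


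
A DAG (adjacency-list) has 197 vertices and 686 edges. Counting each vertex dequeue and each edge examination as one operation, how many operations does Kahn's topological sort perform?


V = 197 (vertex processing)
E = 686 (edge processing)
V + E = 197 + 686 = 883


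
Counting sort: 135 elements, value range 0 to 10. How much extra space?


n = 135 (output array)
k = 11 (count array for 11 distinct values)
Extra space = 135 + 11 = 146


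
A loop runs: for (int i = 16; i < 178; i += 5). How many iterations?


Loop starts at i = 16, increments by 5, stops when i >= 178.
Number of iterations = ceil((178 - 16) / 5)
= ceil(162 / 5)
= 33


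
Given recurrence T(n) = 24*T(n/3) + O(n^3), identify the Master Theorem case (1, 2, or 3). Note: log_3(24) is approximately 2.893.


Master Theorem parameters: a=24, b=3, c=3
log_b(a) = 2.893
Compare b^c with a: 3^3 = 27 > 24, so c > log_b(a).
Comparing c=3 vs log_b(a)=2.893:
3 > 2.893 => Case 3
Result: T(n) = O(n^3)
Master Theorem case = 3


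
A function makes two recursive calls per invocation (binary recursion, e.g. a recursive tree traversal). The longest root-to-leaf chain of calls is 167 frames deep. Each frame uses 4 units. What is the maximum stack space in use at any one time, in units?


Binary recursion: the two calls run one after the other, so only one root-to-leaf chain of frames is on the stack at a time.
Maximum depth (longest chain) = 167 frames
Each frame = 4 units
Max stack space = 167 * 4 = 668


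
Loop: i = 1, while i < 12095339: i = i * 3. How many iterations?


i multiplies by 3 each step:
i = 1 -> 3 -> 9 -> 27 -> 81 -> 243 -> 729 -> 2187 -> 6561 -> 19683 -> 59049 -> 177147 -> 531441 -> 1594323 -> 4782969 -> 14348907 (stop)
Iterations = ceil(log_3(12095339)) = 15


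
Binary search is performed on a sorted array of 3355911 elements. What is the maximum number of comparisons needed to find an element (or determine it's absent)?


Binary search halves the search space each comparison:
  Step 1: search space = 3355911 -> 1677955
  Step 2: search space = 1677955 -> 838977
  Step 3: search space = 838977 -> 419488
  Step 4: search space = 419488 -> 209744
  Step 5: search space = 209744 -> 104872
  Step 6: search space = 104872 -> 52436
  Step 7: search space = 52436 -> 26218
  Step 8: search space = 26218 -> 13109
  Step 9: search space = 13109 -> 6554
  Step 10: search space = 6554 -> 3277
  Step 11: search space = 3277 -> 1638
  Step 12: search space = 1638 -> 819
  Step 13: search space = 819 -> 409
  Step 14: search space = 409 -> 204
  Step 15: search space = 204 -> 102
  Step 16: search space = 102 -> 51
  Step 17: search space = 51 -> 25
  Step 18: search space = 25 -> 12
  Step 19: search space = 12 -> 6
  Step 20: search space = 6 -> 3
  Step 21: search space = 3 -> 1
  Step 22: search space = 1 (final check)
Maximum comparisons = floor(log2(3355911)) + 1 = 21 + 1 = 22


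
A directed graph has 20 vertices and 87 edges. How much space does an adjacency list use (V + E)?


Adjacency list: one list head per vertex + one entry per edge
Vertex heads: 20
Edge entries: 87
Total = 20 + 87 = 107


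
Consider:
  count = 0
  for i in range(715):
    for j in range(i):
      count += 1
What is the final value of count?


For each i, the inner loop runs i times:
  i=0: inner runs 0 times
  i=1: inner runs 1 time
  i=2: inner runs 2 times
  i=3: inner runs 3 times
  i=4: inner runs 4 times
  i=5: inner runs 5 times
  i=6: inner runs 6 times
  i=7: inner runs 7 times
  ...
Total = 0 + 1 + 2 + ... + 714 = 715*(715-1)/2 = 255255


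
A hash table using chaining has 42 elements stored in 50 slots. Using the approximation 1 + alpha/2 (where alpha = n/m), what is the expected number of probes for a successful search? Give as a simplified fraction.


Load factor alpha = n/m = 42/50
Expected probes = 1 + alpha/2 = 1 + 42/(2*50)
= 1 + 42/100
= 100/100 + 42/100
= 142/100
Simplify: 71/50


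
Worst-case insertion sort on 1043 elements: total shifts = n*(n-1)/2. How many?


Sum of shifts = 1 + 2 + 3 + ... + 1042
= 1043 * 1042 / 2
= 1086806 / 2
= 543403


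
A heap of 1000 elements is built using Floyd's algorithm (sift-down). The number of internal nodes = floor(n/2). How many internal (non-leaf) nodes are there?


Leaf nodes occupy roughly half the array.
Sift-down is called for each internal node, starting from the last one.
Internal nodes = floor(n/2) = floor(1000/2) = 500


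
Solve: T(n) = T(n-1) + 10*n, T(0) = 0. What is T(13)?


Expanding the recurrence:
T(13) = T(12) + 10*13
       = T(11) + 10*12 + 10*13
       ...
       = T(0) + 10*(1 + 2 + ... + 13)
       = 0 + 10 * 13*14/2
       = 0 + 10 * 91
       = 0 + 910 = 910


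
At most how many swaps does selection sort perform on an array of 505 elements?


Each of the 504 passes places one element in its final position.
Pass 1: swap minimum into position 0
Pass 2: swap minimum of remaining into position 1
...
Pass 504: last two elements, one swap
Maximum swaps = 505 - 1 = 504


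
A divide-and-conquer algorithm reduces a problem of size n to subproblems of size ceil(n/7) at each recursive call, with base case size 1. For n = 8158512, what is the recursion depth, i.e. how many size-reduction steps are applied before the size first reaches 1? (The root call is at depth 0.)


Each step divides the size by 7 (rounding up); after k steps the size is ceil(n/7^k), which equals 1 exactly when 7^k >= n.
So the depth is the smallest k with 7^k >= 8158512, i.e. ceil(log_7(8158512)).
7^8 = 5764801 < 8158512 <= 40353607 = 7^9
Recursion depth = 9


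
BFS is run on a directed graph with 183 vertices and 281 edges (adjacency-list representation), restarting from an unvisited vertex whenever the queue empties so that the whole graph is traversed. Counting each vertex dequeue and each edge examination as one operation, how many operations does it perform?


A full BFS traversal dequeues each vertex exactly once and examines each directed edge exactly once.
V = 183 (vertex processing cost)
E = 281 (edge examination cost)
Total operations proportional to V + E = 183 + 281 = 464


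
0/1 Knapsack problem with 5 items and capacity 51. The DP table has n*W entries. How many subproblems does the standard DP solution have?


The DP table is indexed by (item, capacity).
Rows: 5 items
Columns: 51 capacity values (1 to W)
Total subproblems = 5 * 51 = 255


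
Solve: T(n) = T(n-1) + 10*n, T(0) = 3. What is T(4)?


Expanding the recurrence:
T(4) = T(3) + 10*4
       = T(2) + 10*3 + 10*4
       ...
       = T(0) + 10*(1 + 2 + ... + 4)
       = 3 + 10 * 4*5/2
       = 3 + 10 * 10
       = 3 + 100 = 103


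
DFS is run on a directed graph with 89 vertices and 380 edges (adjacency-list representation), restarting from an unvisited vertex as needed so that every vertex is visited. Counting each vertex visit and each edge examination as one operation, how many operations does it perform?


A full DFS traversal processes each vertex exactly once (push/pop on stack).
Each directed edge is examined once.
V = 89, E = 380
V + E = 469


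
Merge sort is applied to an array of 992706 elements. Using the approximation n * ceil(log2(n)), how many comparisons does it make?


Merge sort divides the array into halves recursively.
Number of levels = ceil(log2(992706)) = 20
At each level, approximately n = 992706 comparisons are needed for merging.
Total comparisons ~ n * ceil(log2(n)) = 992706 * 20 = 19854120


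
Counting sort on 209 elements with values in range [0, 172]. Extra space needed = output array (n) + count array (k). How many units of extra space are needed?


Output array size: 209 (to store sorted result)
Count array size: 173 (one slot per possible value, range 0 to 172)
Total extra space = 209 + 173 = 382


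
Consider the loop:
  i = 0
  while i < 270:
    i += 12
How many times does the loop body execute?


Starting at i = 0, each iteration adds 12.
Iterations until i >= 270:
  Iteration 1: i = 0 -> i = 12
  Iteration 2: i = 12 -> i = 24
  Iteration 3: i = 24 -> i = 36
  Iteration 4: i = 36 -> i = 48
  Iteration 5: i = 48 -> i = 60
  Iteration 6: i = 60 -> i = 72
  Iteration 7: i = 72 -> i = 84
  Iteration 8: i = 84 -> i = 96
  ... continuing ...
Total iterations = ceil(270/12) = 23
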